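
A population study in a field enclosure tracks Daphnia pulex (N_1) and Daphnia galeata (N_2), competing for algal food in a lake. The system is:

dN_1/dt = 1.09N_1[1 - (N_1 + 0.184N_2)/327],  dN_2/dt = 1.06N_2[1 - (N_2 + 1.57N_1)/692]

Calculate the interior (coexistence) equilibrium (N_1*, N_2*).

Setting both brackets to zero gives the nullclines N_1 + 0.184N_2 = 327 and 1.57N_1 + N_2 = 692.
Substituting N_2 = 692 - 1.57N_1 into the first: N_1(1 - 0.184·1.57) = 327 - 0.184·692.
So N_1* = 200/0.711 = 281, and then N_2* = 692 - 1.57·281 = 251.

N_1* ≈ 281, N_2* ≈ 251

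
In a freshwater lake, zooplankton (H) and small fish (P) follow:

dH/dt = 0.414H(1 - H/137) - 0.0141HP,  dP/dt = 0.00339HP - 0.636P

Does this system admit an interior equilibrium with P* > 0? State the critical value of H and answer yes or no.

Threshold H = 188; K < 188, so no, the predator goes extinct.

The predator equation gives dP/dt > 0 only when H > 0.636/0.00339 = 188.
Without the predator, H → K = 137. Since 137 < 188, the predator cannot invade.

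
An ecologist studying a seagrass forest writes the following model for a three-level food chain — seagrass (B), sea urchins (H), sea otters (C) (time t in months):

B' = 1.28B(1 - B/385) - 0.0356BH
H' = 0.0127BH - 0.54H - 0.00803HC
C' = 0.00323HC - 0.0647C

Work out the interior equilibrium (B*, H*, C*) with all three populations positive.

From dC/dt = 0: 0.00323H* = 0.0647, so H* = 20.
From dB/dt = 0: 1.28(1 - B*/385) = 0.0356·20, giving B* = 385·(1 - 0.557) = 171.
From dH/dt = 0: 0.0127·171 - 0.54 = 0.00803C*, so C* = 1.63/0.00803 = 202.

B* ≈ 171, H* ≈ 20, C* ≈ 202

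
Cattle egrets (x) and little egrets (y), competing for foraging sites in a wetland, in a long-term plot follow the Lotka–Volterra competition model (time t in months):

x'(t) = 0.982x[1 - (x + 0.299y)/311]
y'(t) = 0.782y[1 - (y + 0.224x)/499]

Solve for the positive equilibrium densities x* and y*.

Setting both brackets to zero gives the nullclines x + 0.299y = 311 and 0.224x + y = 499.
Substituting y = 499 - 0.224x into the first: x(1 - 0.299·0.224) = 311 - 0.299·499.
So x* = 162/0.933 = 173, and then y* = 499 - 0.224·173 = 460.

x* ≈ 173, y* ≈ 460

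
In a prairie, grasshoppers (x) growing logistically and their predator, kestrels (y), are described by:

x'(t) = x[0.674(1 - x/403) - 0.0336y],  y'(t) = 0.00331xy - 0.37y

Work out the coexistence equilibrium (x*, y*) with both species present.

x* ≈ 112, y* ≈ 14.5

From dy/dt = 0 with y > 0: 0.00331x* = 0.37, so x* = 112.
Substitute into dx/dt = 0: 0.674(1 - 112/403) = 0.0336y*.
The bracket is 0.723, giving y* = 0.487/0.0336 = 14.5.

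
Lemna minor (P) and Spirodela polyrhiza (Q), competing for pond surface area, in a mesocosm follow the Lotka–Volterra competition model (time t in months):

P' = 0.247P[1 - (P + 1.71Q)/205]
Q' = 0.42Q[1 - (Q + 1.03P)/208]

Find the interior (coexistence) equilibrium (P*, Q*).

P* ≈ 198, Q* ≈ 4.14

Setting both brackets to zero gives the nullclines P + 1.71Q = 205 and 1.03P + Q = 208.
Substituting Q = 208 - 1.03P into the first: P(1 - 1.71·1.03) = 205 - 1.71·208.
So P* = -151/-0.761 = 198, and then Q* = 208 - 1.03·198 = 4.14.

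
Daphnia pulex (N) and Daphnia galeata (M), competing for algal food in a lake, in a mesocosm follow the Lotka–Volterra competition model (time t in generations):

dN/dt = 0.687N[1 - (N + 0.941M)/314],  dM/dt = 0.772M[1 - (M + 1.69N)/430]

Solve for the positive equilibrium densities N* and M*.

N* ≈ 154, M* ≈ 171

Setting both brackets to zero gives the nullclines N + 0.941M = 314 and 1.69N + M = 430.
Substituting M = 430 - 1.69N into the first: N(1 - 0.941·1.69) = 314 - 0.941·430.
So N* = -90.6/-0.59 = 154, and then M* = 430 - 1.69·154 = 171.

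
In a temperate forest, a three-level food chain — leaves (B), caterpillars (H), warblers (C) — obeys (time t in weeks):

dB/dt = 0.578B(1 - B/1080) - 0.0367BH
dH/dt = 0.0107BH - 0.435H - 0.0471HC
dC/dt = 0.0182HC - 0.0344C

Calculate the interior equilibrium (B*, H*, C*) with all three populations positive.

B* ≈ 950, H* ≈ 1.89, C* ≈ 207

From dC/dt = 0: 0.0182H* = 0.0344, so H* = 1.89.
From dB/dt = 0: 0.578(1 - B*/1080) = 0.0367·1.89, giving B* = 1080·(1 - 0.12) = 950.
From dH/dt = 0: 0.0107·950 - 0.435 = 0.0471C*, so C* = 9.73/0.0471 = 207.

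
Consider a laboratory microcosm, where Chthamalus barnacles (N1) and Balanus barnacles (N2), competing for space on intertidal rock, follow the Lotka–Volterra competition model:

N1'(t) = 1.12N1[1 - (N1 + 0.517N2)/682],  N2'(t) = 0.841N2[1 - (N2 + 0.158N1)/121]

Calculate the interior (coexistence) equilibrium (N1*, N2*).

Setting both brackets to zero gives the nullclines N1 + 0.517N2 = 682 and 0.158N1 + N2 = 121.
Substituting N2 = 121 - 0.158N1 into the first: N1(1 - 0.517·0.158) = 682 - 0.517·121.
So N1* = 619/0.918 = 675, and then N2* = 121 - 0.158·675 = 14.4.

N1* ≈ 675, N2* ≈ 14.4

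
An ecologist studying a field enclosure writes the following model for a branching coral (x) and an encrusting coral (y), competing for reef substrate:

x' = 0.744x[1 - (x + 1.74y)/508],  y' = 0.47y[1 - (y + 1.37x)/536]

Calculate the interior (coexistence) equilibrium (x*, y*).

Setting both brackets to zero gives the nullclines x + 1.74y = 508 and 1.37x + y = 536.
Substituting y = 536 - 1.37x into the first: x(1 - 1.74·1.37) = 508 - 1.74·536.
So x* = -425/-1.38 = 307, and then y* = 536 - 1.37·307 = 116.

x* ≈ 307, y* ≈ 116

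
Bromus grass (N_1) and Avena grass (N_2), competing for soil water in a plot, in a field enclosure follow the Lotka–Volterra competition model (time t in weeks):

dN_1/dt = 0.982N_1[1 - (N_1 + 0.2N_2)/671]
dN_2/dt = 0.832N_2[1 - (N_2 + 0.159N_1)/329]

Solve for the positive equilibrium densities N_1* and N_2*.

N_1* ≈ 625, N_2* ≈ 230

Setting both brackets to zero gives the nullclines N_1 + 0.2N_2 = 671 and 0.159N_1 + N_2 = 329.
Substituting N_2 = 329 - 0.159N_1 into the first: N_1(1 - 0.2·0.159) = 671 - 0.2·329.
So N_1* = 605/0.968 = 625, and then N_2* = 329 - 0.159·625 = 230.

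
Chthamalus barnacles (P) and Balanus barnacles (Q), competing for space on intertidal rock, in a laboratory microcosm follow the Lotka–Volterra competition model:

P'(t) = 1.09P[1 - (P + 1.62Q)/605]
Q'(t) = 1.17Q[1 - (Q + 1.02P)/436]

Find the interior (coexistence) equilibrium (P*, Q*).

P* ≈ 155, Q* ≈ 278

Setting both brackets to zero gives the nullclines P + 1.62Q = 605 and 1.02P + Q = 436.
Substituting Q = 436 - 1.02P into the first: P(1 - 1.62·1.02) = 605 - 1.62·436.
So P* = -101/-0.652 = 155, and then Q* = 436 - 1.02·155 = 278.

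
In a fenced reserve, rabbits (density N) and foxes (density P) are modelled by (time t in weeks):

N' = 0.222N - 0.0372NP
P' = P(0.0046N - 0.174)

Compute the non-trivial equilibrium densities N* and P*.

Set dP/dt = 0 with P > 0: 0.0046N - 0.174 = 0, so N* = 0.174/0.0046 = 37.8.
Set dN/dt = 0 with N > 0: 0.222 - 0.0372P = 0, so P* = 0.222/0.0372 = 5.97.

N* ≈ 37.8, P* ≈ 5.97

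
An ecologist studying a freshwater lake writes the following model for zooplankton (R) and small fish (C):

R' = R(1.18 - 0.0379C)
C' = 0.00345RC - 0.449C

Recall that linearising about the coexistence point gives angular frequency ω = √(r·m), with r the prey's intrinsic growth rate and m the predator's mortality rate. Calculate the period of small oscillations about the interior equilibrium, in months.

T ≈ 8.63 months

Here r = 1.18 and m = 0.449, so r·m = 0.53.
ω = √0.53 = 0.728 per month, hence T = 2π/ω ≈ 8.63 months.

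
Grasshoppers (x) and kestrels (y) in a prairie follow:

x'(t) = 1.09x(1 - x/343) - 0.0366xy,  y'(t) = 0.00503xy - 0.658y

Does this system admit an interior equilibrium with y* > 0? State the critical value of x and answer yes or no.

The predator equation gives dy/dt > 0 only when x > 0.658/0.00503 = 131.
Without the predator, x → K = 343. Since 343 > 131, the predator can invade and persist.

Threshold x = 131; K > 131, so yes, the predator persists.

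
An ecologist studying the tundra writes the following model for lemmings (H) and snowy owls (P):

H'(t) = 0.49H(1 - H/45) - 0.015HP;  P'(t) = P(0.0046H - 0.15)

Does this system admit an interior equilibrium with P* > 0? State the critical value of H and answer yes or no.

Threshold H = 32.6; K > 32.6, so yes, the predator persists.

The predator equation gives dP/dt > 0 only when H > 0.15/0.0046 = 32.6.
Without the predator, H → K = 45. Since 45 > 32.6, the predator can invade and persist.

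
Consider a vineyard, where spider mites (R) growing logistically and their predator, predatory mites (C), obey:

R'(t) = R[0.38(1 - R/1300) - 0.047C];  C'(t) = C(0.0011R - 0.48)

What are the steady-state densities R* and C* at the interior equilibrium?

R* ≈ 436, C* ≈ 5.37

From dC/dt = 0 with C > 0: 0.0011R* = 0.48, so R* = 436.
Substitute into dR/dt = 0: 0.38(1 - 436/1300) = 0.047C*.
The bracket is 0.664, giving C* = 0.252/0.047 = 5.37.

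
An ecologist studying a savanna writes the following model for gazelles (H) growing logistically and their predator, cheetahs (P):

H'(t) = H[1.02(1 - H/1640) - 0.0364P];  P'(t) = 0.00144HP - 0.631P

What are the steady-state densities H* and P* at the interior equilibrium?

From dP/dt = 0 with P > 0: 0.00144H* = 0.631, so H* = 438.
Substitute into dH/dt = 0: 1.02(1 - 438/1640) = 0.0364P*.
The bracket is 0.733, giving P* = 0.747/0.0364 = 20.5.

H* ≈ 438, P* ≈ 20.5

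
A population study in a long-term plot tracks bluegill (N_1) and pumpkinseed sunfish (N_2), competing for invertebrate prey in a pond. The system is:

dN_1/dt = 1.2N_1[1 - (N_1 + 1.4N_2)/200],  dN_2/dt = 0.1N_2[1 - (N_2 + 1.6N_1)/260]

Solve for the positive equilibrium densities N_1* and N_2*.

N_1* ≈ 132, N_2* ≈ 48.4

Setting both brackets to zero gives the nullclines N_1 + 1.4N_2 = 200 and 1.6N_1 + N_2 = 260.
Substituting N_2 = 260 - 1.6N_1 into the first: N_1(1 - 1.4·1.6) = 200 - 1.4·260.
So N_1* = -164/-1.24 = 132, and then N_2* = 260 - 1.6·132 = 48.4.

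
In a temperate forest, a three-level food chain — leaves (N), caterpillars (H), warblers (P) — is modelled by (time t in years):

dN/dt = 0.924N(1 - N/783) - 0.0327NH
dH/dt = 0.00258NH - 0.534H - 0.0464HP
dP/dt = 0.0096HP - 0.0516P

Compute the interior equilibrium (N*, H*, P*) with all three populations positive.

N* ≈ 634, H* ≈ 5.38, P* ≈ 23.7

From dP/dt = 0: 0.0096H* = 0.0516, so H* = 5.38.
From dN/dt = 0: 0.924(1 - N*/783) = 0.0327·5.38, giving N* = 783·(1 - 0.19) = 634.
From dH/dt = 0: 0.00258·634 - 0.534 = 0.0464P*, so P* = 1.1/0.0464 = 23.7.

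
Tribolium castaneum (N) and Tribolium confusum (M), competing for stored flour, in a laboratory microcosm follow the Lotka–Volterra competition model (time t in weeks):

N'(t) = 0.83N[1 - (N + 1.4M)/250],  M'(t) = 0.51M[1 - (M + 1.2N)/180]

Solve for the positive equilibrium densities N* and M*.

Setting both brackets to zero gives the nullclines N + 1.4M = 250 and 1.2N + M = 180.
Substituting M = 180 - 1.2N into the first: N(1 - 1.4·1.2) = 250 - 1.4·180.
So N* = -2/-0.68 = 2.94, and then M* = 180 - 1.2·2.94 = 176.

N* ≈ 2.94, M* ≈ 176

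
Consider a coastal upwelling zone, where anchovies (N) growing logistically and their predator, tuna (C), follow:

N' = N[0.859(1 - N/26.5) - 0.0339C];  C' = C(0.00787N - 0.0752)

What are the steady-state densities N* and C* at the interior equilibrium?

From dC/dt = 0 with C > 0: 0.00787N* = 0.0752, so N* = 9.56.
Substitute into dN/dt = 0: 0.859(1 - 9.56/26.5) = 0.0339C*.
The bracket is 0.639, giving C* = 0.549/0.0339 = 16.2.

N* ≈ 9.56, C* ≈ 16.2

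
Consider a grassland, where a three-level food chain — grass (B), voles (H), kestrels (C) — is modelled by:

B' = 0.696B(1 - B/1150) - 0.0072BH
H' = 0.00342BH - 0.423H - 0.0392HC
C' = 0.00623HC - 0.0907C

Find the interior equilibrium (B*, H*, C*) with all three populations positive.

From dC/dt = 0: 0.00623H* = 0.0907, so H* = 14.6.
From dB/dt = 0: 0.696(1 - B*/1150) = 0.0072·14.6, giving B* = 1150·(1 - 0.151) = 977.
From dH/dt = 0: 0.00342·977 - 0.423 = 0.0392C*, so C* = 2.92/0.0392 = 74.4.

B* ≈ 977, H* ≈ 14.6, C* ≈ 74.4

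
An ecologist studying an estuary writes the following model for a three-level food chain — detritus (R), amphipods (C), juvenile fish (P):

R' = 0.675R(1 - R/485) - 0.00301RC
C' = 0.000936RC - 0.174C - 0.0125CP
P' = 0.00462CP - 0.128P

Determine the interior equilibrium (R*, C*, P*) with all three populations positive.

From dP/dt = 0: 0.00462C* = 0.128, so C* = 27.7.
From dR/dt = 0: 0.675(1 - R*/485) = 0.00301·27.7, giving R* = 485·(1 - 0.124) = 425.
From dC/dt = 0: 0.000936·425 - 0.174 = 0.0125P*, so P* = 0.224/0.0125 = 17.9.

R* ≈ 425, C* ≈ 27.7, P* ≈ 17.9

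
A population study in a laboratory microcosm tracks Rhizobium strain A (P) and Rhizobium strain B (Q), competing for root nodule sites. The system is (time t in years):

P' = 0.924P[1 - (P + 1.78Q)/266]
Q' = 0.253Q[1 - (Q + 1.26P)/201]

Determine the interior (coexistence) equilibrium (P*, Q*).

Setting both brackets to zero gives the nullclines P + 1.78Q = 266 and 1.26P + Q = 201.
Substituting Q = 201 - 1.26P into the first: P(1 - 1.78·1.26) = 266 - 1.78·201.
So P* = -91.8/-1.24 = 73.8, and then Q* = 201 - 1.26·73.8 = 108.

P* ≈ 73.8, Q* ≈ 108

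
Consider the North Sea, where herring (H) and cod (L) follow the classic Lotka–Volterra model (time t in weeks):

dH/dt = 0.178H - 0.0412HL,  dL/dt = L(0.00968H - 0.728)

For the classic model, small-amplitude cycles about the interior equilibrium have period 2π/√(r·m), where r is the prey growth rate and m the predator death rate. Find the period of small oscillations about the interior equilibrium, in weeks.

T ≈ 17.5 weeks

Here r = 0.178 and m = 0.728, so r·m = 0.13.
ω = √0.13 = 0.36 per week, hence T = 2π/ω ≈ 17.5 weeks.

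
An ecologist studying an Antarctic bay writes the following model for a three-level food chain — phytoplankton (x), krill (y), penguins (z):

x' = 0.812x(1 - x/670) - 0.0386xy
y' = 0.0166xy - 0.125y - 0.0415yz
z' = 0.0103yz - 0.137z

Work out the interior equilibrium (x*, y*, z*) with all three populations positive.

From dz/dt = 0: 0.0103y* = 0.137, so y* = 13.3.
From dx/dt = 0: 0.812(1 - x*/670) = 0.0386·13.3, giving x* = 670·(1 - 0.632) = 246.
From dy/dt = 0: 0.0166·246 - 0.125 = 0.0415z*, so z* = 3.96/0.0415 = 95.5.

x* ≈ 246, y* ≈ 13.3, z* ≈ 95.5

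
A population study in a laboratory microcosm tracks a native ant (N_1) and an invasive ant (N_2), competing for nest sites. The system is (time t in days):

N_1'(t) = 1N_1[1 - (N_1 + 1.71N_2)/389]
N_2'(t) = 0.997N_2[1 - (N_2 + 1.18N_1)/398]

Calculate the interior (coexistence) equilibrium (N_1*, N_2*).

Setting both brackets to zero gives the nullclines N_1 + 1.71N_2 = 389 and 1.18N_1 + N_2 = 398.
Substituting N_2 = 398 - 1.18N_1 into the first: N_1(1 - 1.71·1.18) = 389 - 1.71·398.
So N_1* = -292/-1.02 = 286, and then N_2* = 398 - 1.18·286 = 60.

N_1* ≈ 286, N_2* ≈ 60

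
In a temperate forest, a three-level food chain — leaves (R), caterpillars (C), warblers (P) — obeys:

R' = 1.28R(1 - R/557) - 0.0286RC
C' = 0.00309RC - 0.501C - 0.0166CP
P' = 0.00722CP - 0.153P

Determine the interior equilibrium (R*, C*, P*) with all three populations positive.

R* ≈ 293, C* ≈ 21.2, P* ≈ 24.4

From dP/dt = 0: 0.00722C* = 0.153, so C* = 21.2.
From dR/dt = 0: 1.28(1 - R*/557) = 0.0286·21.2, giving R* = 557·(1 - 0.473) = 293.
From dC/dt = 0: 0.00309·293 - 0.501 = 0.0166P*, so P* = 0.405/0.0166 = 24.4.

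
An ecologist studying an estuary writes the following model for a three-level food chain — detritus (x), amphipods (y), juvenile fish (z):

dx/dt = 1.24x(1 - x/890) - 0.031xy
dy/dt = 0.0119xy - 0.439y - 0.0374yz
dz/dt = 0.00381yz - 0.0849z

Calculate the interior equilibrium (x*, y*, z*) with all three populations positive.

x* ≈ 394, y* ≈ 22.3, z* ≈ 114

From dz/dt = 0: 0.00381y* = 0.0849, so y* = 22.3.
From dx/dt = 0: 1.24(1 - x*/890) = 0.031·22.3, giving x* = 890·(1 - 0.557) = 394.
From dy/dt = 0: 0.0119·394 - 0.439 = 0.0374z*, so z* = 4.25/0.0374 = 114.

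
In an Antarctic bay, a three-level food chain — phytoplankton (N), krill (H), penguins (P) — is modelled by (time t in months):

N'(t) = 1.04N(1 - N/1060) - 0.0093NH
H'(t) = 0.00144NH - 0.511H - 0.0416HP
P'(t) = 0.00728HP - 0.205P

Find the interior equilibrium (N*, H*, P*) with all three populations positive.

N* ≈ 793, H* ≈ 28.2, P* ≈ 15.2

From dP/dt = 0: 0.00728H* = 0.205, so H* = 28.2.
From dN/dt = 0: 1.04(1 - N*/1060) = 0.0093·28.2, giving N* = 1060·(1 - 0.252) = 793.
From dH/dt = 0: 0.00144·793 - 0.511 = 0.0416P*, so P* = 0.631/0.0416 = 15.2.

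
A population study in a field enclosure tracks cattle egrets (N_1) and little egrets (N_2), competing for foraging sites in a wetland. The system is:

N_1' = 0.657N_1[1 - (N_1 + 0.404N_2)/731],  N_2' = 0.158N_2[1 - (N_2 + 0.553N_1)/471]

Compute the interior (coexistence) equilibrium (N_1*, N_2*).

Setting both brackets to zero gives the nullclines N_1 + 0.404N_2 = 731 and 0.553N_1 + N_2 = 471.
Substituting N_2 = 471 - 0.553N_1 into the first: N_1(1 - 0.404·0.553) = 731 - 0.404·471.
So N_1* = 541/0.777 = 696, and then N_2* = 471 - 0.553·696 = 86.

N_1* ≈ 696, N_2* ≈ 86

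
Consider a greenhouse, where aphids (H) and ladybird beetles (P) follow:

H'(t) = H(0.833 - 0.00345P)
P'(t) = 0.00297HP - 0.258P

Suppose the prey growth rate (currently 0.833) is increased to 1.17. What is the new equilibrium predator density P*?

At the interior fixed point, setting dH/dt = 0 with H > 0 fixes P* = (prey growth rate)/(HP coefficient) — independent of the other coefficients.
With the change, P* = 1.17/0.00345 = 339; it rises from 241.

P* ≈ 339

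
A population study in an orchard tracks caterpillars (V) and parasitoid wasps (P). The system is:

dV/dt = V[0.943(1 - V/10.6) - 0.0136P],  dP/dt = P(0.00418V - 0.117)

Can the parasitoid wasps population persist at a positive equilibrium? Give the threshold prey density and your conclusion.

Threshold V = 28; K < 28, so no, the predator goes extinct.

The predator equation gives dP/dt > 0 only when V > 0.117/0.00418 = 28.
Without the predator, V → K = 10.6. Since 10.6 < 28, the predator cannot invade.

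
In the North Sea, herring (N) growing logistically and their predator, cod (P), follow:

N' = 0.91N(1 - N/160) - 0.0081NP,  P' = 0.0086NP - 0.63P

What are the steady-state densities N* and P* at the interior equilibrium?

N* ≈ 73.3, P* ≈ 60.9

From dP/dt = 0 with P > 0: 0.0086N* = 0.63, so N* = 73.3.
Substitute into dN/dt = 0: 0.91(1 - 73.3/160) = 0.0081P*.
The bracket is 0.542, giving P* = 0.493/0.0081 = 60.9.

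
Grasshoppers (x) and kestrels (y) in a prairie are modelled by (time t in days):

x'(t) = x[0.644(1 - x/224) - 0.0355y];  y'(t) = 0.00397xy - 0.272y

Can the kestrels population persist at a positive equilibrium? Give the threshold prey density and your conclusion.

The predator equation gives dy/dt > 0 only when x > 0.272/0.00397 = 68.5.
Without the predator, x → K = 224. Since 224 > 68.5, the predator can invade and persist.

Threshold x = 68.5; K > 68.5, so yes, the predator persists.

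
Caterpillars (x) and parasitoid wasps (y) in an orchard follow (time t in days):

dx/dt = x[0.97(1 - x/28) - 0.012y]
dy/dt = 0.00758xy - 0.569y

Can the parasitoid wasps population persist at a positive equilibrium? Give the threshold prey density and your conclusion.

The predator equation gives dy/dt > 0 only when x > 0.569/0.00758 = 75.1.
Without the predator, x → K = 28. Since 28 < 75.1, the predator cannot invade.

Threshold x = 75.1; K < 75.1, so no, the predator goes extinct.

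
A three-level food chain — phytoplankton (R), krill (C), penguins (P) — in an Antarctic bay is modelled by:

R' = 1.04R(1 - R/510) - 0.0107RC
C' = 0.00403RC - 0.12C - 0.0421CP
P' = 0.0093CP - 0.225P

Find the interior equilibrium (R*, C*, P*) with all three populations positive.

R* ≈ 383, C* ≈ 24.2, P* ≈ 33.8

From dP/dt = 0: 0.0093C* = 0.225, so C* = 24.2.
From dR/dt = 0: 1.04(1 - R*/510) = 0.0107·24.2, giving R* = 510·(1 - 0.249) = 383.
From dC/dt = 0: 0.00403·383 - 0.12 = 0.0421P*, so P* = 1.42/0.0421 = 33.8.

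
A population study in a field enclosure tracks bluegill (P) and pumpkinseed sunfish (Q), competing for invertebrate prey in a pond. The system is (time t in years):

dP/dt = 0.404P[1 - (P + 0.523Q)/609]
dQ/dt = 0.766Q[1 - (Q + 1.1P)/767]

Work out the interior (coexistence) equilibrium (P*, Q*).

P* ≈ 489, Q* ≈ 229

Setting both brackets to zero gives the nullclines P + 0.523Q = 609 and 1.1P + Q = 767.
Substituting Q = 767 - 1.1P into the first: P(1 - 0.523·1.1) = 609 - 0.523·767.
So P* = 208/0.425 = 489, and then Q* = 767 - 1.1·489 = 229.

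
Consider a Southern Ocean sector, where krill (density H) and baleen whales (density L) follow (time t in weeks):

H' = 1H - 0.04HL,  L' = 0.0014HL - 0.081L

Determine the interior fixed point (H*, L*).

Set dL/dt = 0 with L > 0: 0.0014H - 0.081 = 0, so H* = 0.081/0.0014 = 57.9.
Set dH/dt = 0 with H > 0: 1 - 0.04L = 0, so L* = 1/0.04 = 25.

H* ≈ 57.9, L* ≈ 25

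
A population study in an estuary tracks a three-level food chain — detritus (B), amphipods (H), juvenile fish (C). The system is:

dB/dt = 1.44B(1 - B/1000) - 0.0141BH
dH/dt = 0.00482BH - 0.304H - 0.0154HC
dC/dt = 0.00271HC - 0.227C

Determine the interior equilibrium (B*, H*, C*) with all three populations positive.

B* ≈ 180, H* ≈ 83.8, C* ≈ 36.5

From dC/dt = 0: 0.00271H* = 0.227, so H* = 83.8.
From dB/dt = 0: 1.44(1 - B*/1000) = 0.0141·83.8, giving B* = 1000·(1 - 0.82) = 180.
From dH/dt = 0: 0.00482·180 - 0.304 = 0.0154C*, so C* = 0.563/0.0154 = 36.5.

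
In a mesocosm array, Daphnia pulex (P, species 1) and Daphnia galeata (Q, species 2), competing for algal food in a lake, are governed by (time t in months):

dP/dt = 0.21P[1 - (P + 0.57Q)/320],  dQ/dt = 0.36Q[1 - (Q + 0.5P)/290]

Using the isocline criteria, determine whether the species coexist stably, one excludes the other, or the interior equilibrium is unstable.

stable coexistence

Compare the nullcline intercepts: K1/α12 = 320/0.57 = 561 > K2 = 290; K2/α21 = 290/0.5 = 580 > K1 = 320.
Since both inequalities hold, each species can invade when rare, so the interior equilibrium is stable.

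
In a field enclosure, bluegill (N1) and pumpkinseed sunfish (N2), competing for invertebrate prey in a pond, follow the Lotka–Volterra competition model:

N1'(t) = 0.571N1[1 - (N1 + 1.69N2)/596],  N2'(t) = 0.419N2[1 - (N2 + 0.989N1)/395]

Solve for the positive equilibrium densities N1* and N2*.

Setting both brackets to zero gives the nullclines N1 + 1.69N2 = 596 and 0.989N1 + N2 = 395.
Substituting N2 = 395 - 0.989N1 into the first: N1(1 - 1.69·0.989) = 596 - 1.69·395.
So N1* = -71.5/-0.671 = 107, and then N2* = 395 - 0.989·107 = 290.

N1* ≈ 107, N2* ≈ 290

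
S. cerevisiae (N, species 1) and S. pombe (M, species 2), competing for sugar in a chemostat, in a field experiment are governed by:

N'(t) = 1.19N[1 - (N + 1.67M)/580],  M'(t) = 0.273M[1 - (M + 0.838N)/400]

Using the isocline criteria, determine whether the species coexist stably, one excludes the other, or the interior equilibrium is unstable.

Compare the nullcline intercepts: K1/α12 = 580/1.67 = 347 < K2 = 400; K2/α21 = 400/0.838 = 477 < K1 = 580.
Since both are reversed, neither can invade when rare; the interior point is a saddle.

unstable coexistence (outcome depends on initial conditions)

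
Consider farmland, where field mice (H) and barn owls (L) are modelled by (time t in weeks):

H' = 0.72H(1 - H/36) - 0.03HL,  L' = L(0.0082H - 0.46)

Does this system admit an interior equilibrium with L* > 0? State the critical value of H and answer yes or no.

The predator equation gives dL/dt > 0 only when H > 0.46/0.0082 = 56.1.
Without the predator, H → K = 36. Since 36 < 56.1, the predator cannot invade.

Threshold H = 56.1; K < 56.1, so no, the predator goes extinct.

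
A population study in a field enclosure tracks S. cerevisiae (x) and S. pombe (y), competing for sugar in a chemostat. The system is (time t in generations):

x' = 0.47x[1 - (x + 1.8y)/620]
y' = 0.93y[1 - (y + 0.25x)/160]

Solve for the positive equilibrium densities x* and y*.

Setting both brackets to zero gives the nullclines x + 1.8y = 620 and 0.25x + y = 160.
Substituting y = 160 - 0.25x into the first: x(1 - 1.8·0.25) = 620 - 1.8·160.
So x* = 332/0.55 = 604, and then y* = 160 - 0.25·604 = 9.09.

x* ≈ 604, y* ≈ 9.09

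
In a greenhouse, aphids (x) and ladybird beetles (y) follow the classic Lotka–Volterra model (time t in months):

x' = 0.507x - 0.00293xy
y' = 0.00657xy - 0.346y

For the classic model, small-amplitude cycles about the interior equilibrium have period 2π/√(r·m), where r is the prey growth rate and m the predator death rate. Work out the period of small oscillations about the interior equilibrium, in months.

T ≈ 15 months

Here r = 0.507 and m = 0.346, so r·m = 0.175.
ω = √0.175 = 0.419 per month, hence T = 2π/ω ≈ 15 months.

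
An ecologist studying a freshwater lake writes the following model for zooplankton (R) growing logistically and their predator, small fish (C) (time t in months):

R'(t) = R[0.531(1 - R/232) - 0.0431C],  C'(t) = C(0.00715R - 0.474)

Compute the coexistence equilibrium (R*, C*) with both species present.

From dC/dt = 0 with C > 0: 0.00715R* = 0.474, so R* = 66.3.
Substitute into dR/dt = 0: 0.531(1 - 66.3/232) = 0.0431C*.
The bracket is 0.714, giving C* = 0.379/0.0431 = 8.8.

R* ≈ 66.3, C* ≈ 8.8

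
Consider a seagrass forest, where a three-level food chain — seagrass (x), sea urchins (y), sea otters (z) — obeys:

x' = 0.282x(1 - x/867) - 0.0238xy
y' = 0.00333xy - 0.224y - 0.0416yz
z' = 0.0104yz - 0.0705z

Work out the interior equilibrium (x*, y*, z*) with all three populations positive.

x* ≈ 371, y* ≈ 6.78, z* ≈ 24.3

From dz/dt = 0: 0.0104y* = 0.0705, so y* = 6.78.
From dx/dt = 0: 0.282(1 - x*/867) = 0.0238·6.78, giving x* = 867·(1 - 0.572) = 371.
From dy/dt = 0: 0.00333·371 - 0.224 = 0.0416z*, so z* = 1.01/0.0416 = 24.3.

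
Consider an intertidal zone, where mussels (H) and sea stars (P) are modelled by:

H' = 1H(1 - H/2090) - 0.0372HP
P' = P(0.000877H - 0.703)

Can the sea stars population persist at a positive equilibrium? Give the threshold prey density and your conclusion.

The predator equation gives dP/dt > 0 only when H > 0.703/0.000877 = 802.
Without the predator, H → K = 2090. Since 2090 > 802, the predator can invade and persist.

Threshold H = 802; K > 802, so yes, the predator persists.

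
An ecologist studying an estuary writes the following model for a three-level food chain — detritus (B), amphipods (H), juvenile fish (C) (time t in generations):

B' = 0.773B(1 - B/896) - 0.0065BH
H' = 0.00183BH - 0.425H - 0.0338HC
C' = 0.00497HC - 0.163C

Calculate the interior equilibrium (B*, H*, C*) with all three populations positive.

B* ≈ 649, H* ≈ 32.8, C* ≈ 22.6

From dC/dt = 0: 0.00497H* = 0.163, so H* = 32.8.
From dB/dt = 0: 0.773(1 - B*/896) = 0.0065·32.8, giving B* = 896·(1 - 0.276) = 649.
From dH/dt = 0: 0.00183·649 - 0.425 = 0.0338C*, so C* = 0.762/0.0338 = 22.6.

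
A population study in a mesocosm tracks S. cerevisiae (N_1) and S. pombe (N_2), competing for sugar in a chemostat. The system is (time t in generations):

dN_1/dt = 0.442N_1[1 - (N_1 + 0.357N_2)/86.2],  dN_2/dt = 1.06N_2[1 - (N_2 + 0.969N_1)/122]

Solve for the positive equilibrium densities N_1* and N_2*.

N_1* ≈ 65.2, N_2* ≈ 58.8

Setting both brackets to zero gives the nullclines N_1 + 0.357N_2 = 86.2 and 0.969N_1 + N_2 = 122.
Substituting N_2 = 122 - 0.969N_1 into the first: N_1(1 - 0.357·0.969) = 86.2 - 0.357·122.
So N_1* = 42.6/0.654 = 65.2, and then N_2* = 122 - 0.969·65.2 = 58.8.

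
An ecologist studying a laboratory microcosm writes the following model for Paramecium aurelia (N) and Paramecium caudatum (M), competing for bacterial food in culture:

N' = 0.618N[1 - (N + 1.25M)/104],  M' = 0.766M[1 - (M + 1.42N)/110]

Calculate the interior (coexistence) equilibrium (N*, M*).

Setting both brackets to zero gives the nullclines N + 1.25M = 104 and 1.42N + M = 110.
Substituting M = 110 - 1.42N into the first: N(1 - 1.25·1.42) = 104 - 1.25·110.
So N* = -33.5/-0.775 = 43.2, and then M* = 110 - 1.42·43.2 = 48.6.

N* ≈ 43.2, M* ≈ 48.6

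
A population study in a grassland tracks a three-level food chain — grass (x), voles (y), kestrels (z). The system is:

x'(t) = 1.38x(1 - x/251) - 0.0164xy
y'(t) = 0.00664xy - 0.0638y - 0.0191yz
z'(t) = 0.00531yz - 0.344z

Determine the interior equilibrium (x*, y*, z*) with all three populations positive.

From dz/dt = 0: 0.00531y* = 0.344, so y* = 64.8.
From dx/dt = 0: 1.38(1 - x*/251) = 0.0164·64.8, giving x* = 251·(1 - 0.77) = 57.8.
From dy/dt = 0: 0.00664·57.8 - 0.0638 = 0.0191z*, so z* = 0.32/0.0191 = 16.7.

x* ≈ 57.8, y* ≈ 64.8, z* ≈ 16.7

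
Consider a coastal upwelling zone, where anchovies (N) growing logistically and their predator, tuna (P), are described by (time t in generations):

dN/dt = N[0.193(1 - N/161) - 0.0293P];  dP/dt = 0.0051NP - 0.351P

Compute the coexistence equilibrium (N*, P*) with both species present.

From dP/dt = 0 with P > 0: 0.0051N* = 0.351, so N* = 68.8.
Substitute into dN/dt = 0: 0.193(1 - 68.8/161) = 0.0293P*.
The bracket is 0.573, giving P* = 0.11/0.0293 = 3.77.

N* ≈ 68.8, P* ≈ 3.77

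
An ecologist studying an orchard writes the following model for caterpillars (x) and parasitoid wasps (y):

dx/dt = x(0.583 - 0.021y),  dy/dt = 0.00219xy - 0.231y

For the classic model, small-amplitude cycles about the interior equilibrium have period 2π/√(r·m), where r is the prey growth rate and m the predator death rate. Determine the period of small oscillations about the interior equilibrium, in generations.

Here r = 0.583 and m = 0.231, so r·m = 0.135.
ω = √0.135 = 0.367 per generation, hence T = 2π/ω ≈ 17.1 generations.

T ≈ 17.1 generations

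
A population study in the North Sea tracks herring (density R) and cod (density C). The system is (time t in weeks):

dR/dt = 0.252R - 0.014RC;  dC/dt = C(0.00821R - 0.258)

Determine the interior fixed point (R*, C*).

R* ≈ 31.4, C* ≈ 18

Set dC/dt = 0 with C > 0: 0.00821R - 0.258 = 0, so R* = 0.258/0.00821 = 31.4.
Set dR/dt = 0 with R > 0: 0.252 - 0.014C = 0, so C* = 0.252/0.014 = 18.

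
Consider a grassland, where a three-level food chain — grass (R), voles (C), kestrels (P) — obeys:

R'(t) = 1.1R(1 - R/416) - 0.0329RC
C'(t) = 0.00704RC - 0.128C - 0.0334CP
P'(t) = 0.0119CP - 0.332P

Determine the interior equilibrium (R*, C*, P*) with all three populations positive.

From dP/dt = 0: 0.0119C* = 0.332, so C* = 27.9.
From dR/dt = 0: 1.1(1 - R*/416) = 0.0329·27.9, giving R* = 416·(1 - 0.834) = 68.9.
From dC/dt = 0: 0.00704·68.9 - 0.128 = 0.0334P*, so P* = 0.357/0.0334 = 10.7.

R* ≈ 68.9, C* ≈ 27.9, P* ≈ 10.7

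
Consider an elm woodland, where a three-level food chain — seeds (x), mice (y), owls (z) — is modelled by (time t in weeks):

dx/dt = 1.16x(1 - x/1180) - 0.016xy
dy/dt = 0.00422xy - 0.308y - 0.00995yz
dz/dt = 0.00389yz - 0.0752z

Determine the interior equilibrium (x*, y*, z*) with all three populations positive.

x* ≈ 865, y* ≈ 19.3, z* ≈ 336

From dz/dt = 0: 0.00389y* = 0.0752, so y* = 19.3.
From dx/dt = 0: 1.16(1 - x*/1180) = 0.016·19.3, giving x* = 1180·(1 - 0.267) = 865.
From dy/dt = 0: 0.00422·865 - 0.308 = 0.00995z*, so z* = 3.34/0.00995 = 336.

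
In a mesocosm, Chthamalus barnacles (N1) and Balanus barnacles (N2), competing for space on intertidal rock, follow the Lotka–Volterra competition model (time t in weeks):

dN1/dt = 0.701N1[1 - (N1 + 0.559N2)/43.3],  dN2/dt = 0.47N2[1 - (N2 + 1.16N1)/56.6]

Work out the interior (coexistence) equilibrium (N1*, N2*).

Setting both brackets to zero gives the nullclines N1 + 0.559N2 = 43.3 and 1.16N1 + N2 = 56.6.
Substituting N2 = 56.6 - 1.16N1 into the first: N1(1 - 0.559·1.16) = 43.3 - 0.559·56.6.
So N1* = 11.7/0.352 = 33.2, and then N2* = 56.6 - 1.16·33.2 = 18.1.

N1* ≈ 33.2, N2* ≈ 18.1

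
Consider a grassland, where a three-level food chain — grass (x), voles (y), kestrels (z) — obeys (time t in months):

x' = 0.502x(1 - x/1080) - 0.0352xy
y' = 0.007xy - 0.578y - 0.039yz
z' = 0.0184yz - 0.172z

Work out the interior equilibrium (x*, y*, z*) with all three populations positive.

From dz/dt = 0: 0.0184y* = 0.172, so y* = 9.35.
From dx/dt = 0: 0.502(1 - x*/1080) = 0.0352·9.35, giving x* = 1080·(1 - 0.655) = 372.
From dy/dt = 0: 0.007·372 - 0.578 = 0.039z*, so z* = 2.03/0.039 = 52.

x* ≈ 372, y* ≈ 9.35, z* ≈ 52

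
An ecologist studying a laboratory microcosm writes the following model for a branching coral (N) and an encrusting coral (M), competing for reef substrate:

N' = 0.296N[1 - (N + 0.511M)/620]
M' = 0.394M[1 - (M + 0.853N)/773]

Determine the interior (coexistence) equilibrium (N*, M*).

N* ≈ 399, M* ≈ 433

Setting both brackets to zero gives the nullclines N + 0.511M = 620 and 0.853N + M = 773.
Substituting M = 773 - 0.853N into the first: N(1 - 0.511·0.853) = 620 - 0.511·773.
So N* = 225/0.564 = 399, and then M* = 773 - 0.853·399 = 433.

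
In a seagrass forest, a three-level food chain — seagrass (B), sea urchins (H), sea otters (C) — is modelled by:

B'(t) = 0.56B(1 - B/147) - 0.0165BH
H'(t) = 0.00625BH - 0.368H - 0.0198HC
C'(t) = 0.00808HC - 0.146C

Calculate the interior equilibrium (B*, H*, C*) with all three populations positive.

B* ≈ 68.7, H* ≈ 18.1, C* ≈ 3.11

From dC/dt = 0: 0.00808H* = 0.146, so H* = 18.1.
From dB/dt = 0: 0.56(1 - B*/147) = 0.0165·18.1, giving B* = 147·(1 - 0.532) = 68.7.
From dH/dt = 0: 0.00625·68.7 - 0.368 = 0.0198C*, so C* = 0.0616/0.0198 = 3.11.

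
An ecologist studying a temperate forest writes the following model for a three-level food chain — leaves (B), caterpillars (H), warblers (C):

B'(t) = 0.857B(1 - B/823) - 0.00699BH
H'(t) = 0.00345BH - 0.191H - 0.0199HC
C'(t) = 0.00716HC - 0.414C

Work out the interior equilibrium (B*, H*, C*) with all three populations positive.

From dC/dt = 0: 0.00716H* = 0.414, so H* = 57.8.
From dB/dt = 0: 0.857(1 - B*/823) = 0.00699·57.8, giving B* = 823·(1 - 0.472) = 435.
From dH/dt = 0: 0.00345·435 - 0.191 = 0.0199C*, so C* = 1.31/0.0199 = 65.8.

B* ≈ 435, H* ≈ 57.8, C* ≈ 65.8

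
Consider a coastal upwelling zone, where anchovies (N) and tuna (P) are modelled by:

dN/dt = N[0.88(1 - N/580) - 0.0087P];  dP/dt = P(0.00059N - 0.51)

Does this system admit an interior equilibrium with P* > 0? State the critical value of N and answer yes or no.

Threshold N = 864; K < 864, so no, the predator goes extinct.

The predator equation gives dP/dt > 0 only when N > 0.51/0.00059 = 864.
Without the predator, N → K = 580. Since 580 < 864, the predator cannot invade.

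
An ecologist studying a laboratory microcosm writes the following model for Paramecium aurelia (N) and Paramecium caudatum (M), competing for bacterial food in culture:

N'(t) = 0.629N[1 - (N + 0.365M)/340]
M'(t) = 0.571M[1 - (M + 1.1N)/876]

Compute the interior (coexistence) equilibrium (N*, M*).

N* ≈ 33.9, M* ≈ 839

Setting both brackets to zero gives the nullclines N + 0.365M = 340 and 1.1N + M = 876.
Substituting M = 876 - 1.1N into the first: N(1 - 0.365·1.1) = 340 - 0.365·876.
So N* = 20.3/0.599 = 33.9, and then M* = 876 - 1.1·33.9 = 839.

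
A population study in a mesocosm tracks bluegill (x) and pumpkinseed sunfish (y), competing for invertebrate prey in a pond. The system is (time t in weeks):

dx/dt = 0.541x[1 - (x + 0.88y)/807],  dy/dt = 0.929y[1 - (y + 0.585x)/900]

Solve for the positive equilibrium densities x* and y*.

x* ≈ 30.9, y* ≈ 882

Setting both brackets to zero gives the nullclines x + 0.88y = 807 and 0.585x + y = 900.
Substituting y = 900 - 0.585x into the first: x(1 - 0.88·0.585) = 807 - 0.88·900.
So x* = 15/0.485 = 30.9, and then y* = 900 - 0.585·30.9 = 882.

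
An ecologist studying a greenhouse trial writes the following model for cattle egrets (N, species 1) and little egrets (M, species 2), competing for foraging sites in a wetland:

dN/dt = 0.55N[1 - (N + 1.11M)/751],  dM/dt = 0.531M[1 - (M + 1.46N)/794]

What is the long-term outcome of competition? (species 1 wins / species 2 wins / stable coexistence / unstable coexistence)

Compare the nullcline intercepts: K1/α12 = 751/1.11 = 677 < K2 = 794; K2/α21 = 794/1.46 = 544 < K1 = 751.
Since both are reversed, neither can invade when rare; the interior point is a saddle.

unstable coexistence (outcome depends on initial conditions)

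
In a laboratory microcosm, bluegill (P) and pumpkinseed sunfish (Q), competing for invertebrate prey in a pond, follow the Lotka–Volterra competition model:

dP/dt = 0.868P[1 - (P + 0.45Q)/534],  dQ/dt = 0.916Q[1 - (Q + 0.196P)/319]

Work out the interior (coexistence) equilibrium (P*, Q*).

P* ≈ 428, Q* ≈ 235

Setting both brackets to zero gives the nullclines P + 0.45Q = 534 and 0.196P + Q = 319.
Substituting Q = 319 - 0.196P into the first: P(1 - 0.45·0.196) = 534 - 0.45·319.
So P* = 390/0.912 = 428, and then Q* = 319 - 0.196·428 = 235.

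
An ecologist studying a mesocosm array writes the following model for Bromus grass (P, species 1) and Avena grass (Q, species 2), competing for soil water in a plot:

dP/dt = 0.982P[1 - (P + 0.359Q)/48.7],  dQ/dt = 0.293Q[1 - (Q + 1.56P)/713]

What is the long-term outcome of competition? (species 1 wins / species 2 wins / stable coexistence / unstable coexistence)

Compare the nullcline intercepts: K1/α12 = 48.7/0.359 = 136 < K2 = 713; K2/α21 = 713/1.56 = 457 > K1 = 48.7.
Since the inequalities point opposite ways, species 2 can invade but species 1 cannot.

species 2 excludes species 1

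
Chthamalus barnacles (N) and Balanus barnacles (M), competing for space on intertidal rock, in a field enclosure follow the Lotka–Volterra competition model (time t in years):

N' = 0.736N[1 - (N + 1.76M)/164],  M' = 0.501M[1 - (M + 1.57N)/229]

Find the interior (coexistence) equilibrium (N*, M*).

Setting both brackets to zero gives the nullclines N + 1.76M = 164 and 1.57N + M = 229.
Substituting M = 229 - 1.57N into the first: N(1 - 1.76·1.57) = 164 - 1.76·229.
So N* = -239/-1.76 = 136, and then M* = 229 - 1.57·136 = 16.2.

N* ≈ 136, M* ≈ 16.2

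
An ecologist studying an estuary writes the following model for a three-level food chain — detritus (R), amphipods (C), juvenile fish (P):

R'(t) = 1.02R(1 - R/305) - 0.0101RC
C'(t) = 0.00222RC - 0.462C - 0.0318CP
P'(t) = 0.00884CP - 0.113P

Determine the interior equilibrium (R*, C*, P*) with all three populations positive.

From dP/dt = 0: 0.00884C* = 0.113, so C* = 12.8.
From dR/dt = 0: 1.02(1 - R*/305) = 0.0101·12.8, giving R* = 305·(1 - 0.127) = 266.
From dC/dt = 0: 0.00222·266 - 0.462 = 0.0318P*, so P* = 0.129/0.0318 = 4.07.

R* ≈ 266, C* ≈ 12.8, P* ≈ 4.07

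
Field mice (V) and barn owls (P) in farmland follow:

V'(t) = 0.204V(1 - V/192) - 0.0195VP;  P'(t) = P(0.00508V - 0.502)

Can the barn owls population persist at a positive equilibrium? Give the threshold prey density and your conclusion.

Threshold V = 98.8; K > 98.8, so yes, the predator persists.

The predator equation gives dP/dt > 0 only when V > 0.502/0.00508 = 98.8.
Without the predator, V → K = 192. Since 192 > 98.8, the predator can invade and persist.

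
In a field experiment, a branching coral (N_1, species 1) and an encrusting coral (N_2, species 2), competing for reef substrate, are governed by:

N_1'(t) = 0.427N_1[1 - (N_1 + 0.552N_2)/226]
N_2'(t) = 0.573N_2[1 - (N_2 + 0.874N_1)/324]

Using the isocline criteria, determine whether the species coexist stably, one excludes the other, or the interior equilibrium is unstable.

stable coexistence

Compare the nullcline intercepts: K1/α12 = 226/0.552 = 409 > K2 = 324; K2/α21 = 324/0.874 = 371 > K1 = 226.
Since both inequalities hold, each species can invade when rare, so the interior equilibrium is stable.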